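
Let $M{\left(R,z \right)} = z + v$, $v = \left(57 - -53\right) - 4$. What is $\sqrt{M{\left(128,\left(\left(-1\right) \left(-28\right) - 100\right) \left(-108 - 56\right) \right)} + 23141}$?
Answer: $3 \sqrt{3895} \approx 187.23$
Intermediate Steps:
$v = 106$ ($v = \left(57 + 53\right) - 4 = 110 - 4 = 106$)
$M{\left(R,z \right)} = 106 + z$ ($M{\left(R,z \right)} = z + 106 = 106 + z$)
$\sqrt{M{\left(128,\left(\left(-1\right) \left(-28\right) - 100\right) \left(-108 - 56\right) \right)} + 23141} = \sqrt{\left(106 + \left(\left(-1\right) \left(-28\right) - 100\right) \left(-108 - 56\right)\right) + 23141} = \sqrt{\left(106 + \left(28 - 100\right) \left(-164\right)\right) + 23141} = \sqrt{\left(106 - -11808\right) + 23141} = \sqrt{\left(106 + 11808\right) + 23141} = \sqrt{11914 + 23141} = \sqrt{35055} = 3 \sqrt{3895}$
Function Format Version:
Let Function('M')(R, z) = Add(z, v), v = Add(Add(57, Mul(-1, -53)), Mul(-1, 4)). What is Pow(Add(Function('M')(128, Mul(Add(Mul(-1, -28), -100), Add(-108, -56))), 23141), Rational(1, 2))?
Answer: Mul(3, Pow(3895, Rational(1, 2))) ≈ 187.23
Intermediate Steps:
v = 106 (v = Add(Add(57, 53), -4) = Add(110, -4) = 106)
Function('M')(R, z) = Add(106, z) (Function('M')(R, z) = Add(z, 106) = Add(106, z))
Pow(Add(Function('M')(128, Mul(Add(Mul(-1, -28), -100), Add(-108, -56))), 23141), Rational(1, 2)) = Pow(Add(Add(106, Mul(Add(Mul(-1, -28), -100), Add(-108, -56))), 23141), Rational(1, 2)) = Pow(Add(Add(106, Mul(Add(28, -100), -164)), 23141), Rational(1, 2)) = Pow(Add(Add(106, Mul(-72, -164)), 23141), Rational(1, 2)) = Pow(Add(Add(106, 11808), 23141), Rational(1, 2)) = Pow(Add(11914, 23141), Rational(1, 2)) = Pow(35055, Rational(1, 2)) = Mul(3, Pow(3895, Rational(1, 2)))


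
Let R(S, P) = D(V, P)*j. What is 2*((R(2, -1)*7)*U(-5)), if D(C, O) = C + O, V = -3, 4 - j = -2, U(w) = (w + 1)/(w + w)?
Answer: -672/5 ≈ -134.40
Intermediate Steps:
U(w) = (1 + w)/(2*w) (U(w) = (1 + w)/((2*w)) = (1 + w)*(1/(2*w)) = (1 + w)/(2*w))
j = 6 (j = 4 - 1*(-2) = 4 + 2 = 6)
R(S, P) = -18 + 6*P (R(S, P) = (-3 + P)*6 = -18 + 6*P)
2*((R(2, -1)*7)*U(-5)) = 2*(((-18 + 6*(-1))*7)*((1/2)*(1 - 5)/(-5))) = 2*(((-18 - 6)*7)*((1/2)*(-1/5)*(-4))) = 2*(-24*7*(2/5)) = 2*(-168*2/5) = 2*(-336/5) = -672/5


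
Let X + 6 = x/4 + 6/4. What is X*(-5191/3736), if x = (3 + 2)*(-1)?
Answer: 119393/14944 ≈ 7.9894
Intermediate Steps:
x = -5 (x = 5*(-1) = -5)
X = -23/4 (X = -6 + (-5/4 + 6/4) = -6 + (-5*¼ + 6*(¼)) = -6 + (-5/4 + 3/2) = -6 + ¼ = -23/4 ≈ -5.7500)
X*(-5191/3736) = -(-119393)/(4*3736) = -23/4*(-5191/3736) = 119393/14944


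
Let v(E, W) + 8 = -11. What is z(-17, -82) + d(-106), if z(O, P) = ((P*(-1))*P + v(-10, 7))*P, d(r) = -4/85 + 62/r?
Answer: 2490928783/4505 ≈ 5.5293e+5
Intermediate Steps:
v(E, W) = -19 (v(E, W) = -8 - 11 = -19)
d(r) = -4/85 + 62/r (d(r) = -4*1/85 + 62/r = -4/85 + 62/r)
z(O, P) = P*(-19 - P²) (z(O, P) = ((P*(-1))*P - 19)*P = ((-P)*P - 19)*P = (-P² - 19)*P = (-19 - P²)*P = P*(-19 - P²))
z(-17, -82) + d(-106) = -1*(-82)*(19 + (-82)²) + (-4/85 + 62/(-106)) = -1*(-82)*(19 + 6724) + (-4/85 + 62*(-1/106)) = -1*(-82)*6743 + (-4/85 - 31/53) = 552926 - 2847/4505 = 2490928783/4505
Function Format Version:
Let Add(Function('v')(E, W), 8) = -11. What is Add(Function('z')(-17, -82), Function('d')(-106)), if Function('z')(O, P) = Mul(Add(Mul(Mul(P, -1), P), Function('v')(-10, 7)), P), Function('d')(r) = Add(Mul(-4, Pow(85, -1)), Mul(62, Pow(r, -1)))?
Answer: Rational(2490928783, 4505) ≈ 5.5293e+5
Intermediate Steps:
Function('v')(E, W) = -19 (Function('v')(E, W) = Add(-8, -11) = -19)
Function('d')(r) = Add(Rational(-4, 85), Mul(62, Pow(r, -1))) (Function('d')(r) = Add(Mul(-4, Rational(1, 85)), Mul(62, Pow(r, -1))) = Add(Rational(-4, 85), Mul(62, Pow(r, -1))))
Function('z')(O, P) = Mul(P, Add(-19, Mul(-1, Pow(P, 2)))) (Function('z')(O, P) = Mul(Add(Mul(Mul(P, -1), P), -19), P) = Mul(Add(Mul(Mul(-1, P), P), -19), P) = Mul(Add(Mul(-1, Pow(P, 2)), -19), P) = Mul(Add(-19, Mul(-1, Pow(P, 2))), P) = Mul(P, Add(-19, Mul(-1, Pow(P, 2)))))
Add(Function('z')(-17, -82), Function('d')(-106)) = Add(Mul(-1, -82, Add(19, Pow(-82, 2))), Add(Rational(-4, 85), Mul(62, Pow(-106, -1)))) = Add(Mul(-1, -82, Add(19, 6724)), Add(Rational(-4, 85), Mul(62, Rational(-1, 106)))) = Add(Mul(-1, -82, 6743), Add(Rational(-4, 85), Rational(-31, 53))) = Add(552926, Rational(-2847, 4505)) = Rational(2490928783, 4505)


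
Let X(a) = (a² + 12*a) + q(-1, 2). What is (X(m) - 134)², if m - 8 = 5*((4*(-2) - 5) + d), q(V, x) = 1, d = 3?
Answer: 1270129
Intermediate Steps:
m = -42 (m = 8 + 5*((4*(-2) - 5) + 3) = 8 + 5*((-8 - 5) + 3) = 8 + 5*(-13 + 3) = 8 + 5*(-10) = 8 - 50 = -42)
X(a) = 1 + a² + 12*a (X(a) = (a² + 12*a) + 1 = 1 + a² + 12*a)
(X(m) - 134)² = ((1 + (-42)² + 12*(-42)) - 134)² = ((1 + 1764 - 504) - 134)² = (1261 - 134)² = 1127² = 1270129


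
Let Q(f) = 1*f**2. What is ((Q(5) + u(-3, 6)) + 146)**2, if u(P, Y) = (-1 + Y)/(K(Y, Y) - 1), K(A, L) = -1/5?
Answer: 1002001/36 ≈ 27833.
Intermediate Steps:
K(A, L) = -1/5 (K(A, L) = -1*1/5 = -1/5)
Q(f) = f**2
u(P, Y) = 5/6 - 5*Y/6 (u(P, Y) = (-1 + Y)/(-1/5 - 1) = (-1 + Y)/(-6/5) = (-1 + Y)*(-5/6) = 5/6 - 5*Y/6)
((Q(5) + u(-3, 6)) + 146)**2 = ((5**2 + (5/6 - 5/6*6)) + 146)**2 = ((25 + (5/6 - 5)) + 146)**2 = ((25 - 25/6) + 146)**2 = (125/6 + 146)**2 = (1001/6)**2 = 1002001/36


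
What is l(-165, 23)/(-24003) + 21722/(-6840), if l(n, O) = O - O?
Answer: -10861/3420 ≈ -3.1757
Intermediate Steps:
l(n, O) = 0
l(-165, 23)/(-24003) + 21722/(-6840) = 0/(-24003) + 21722/(-6840) = 0*(-1/24003) + 21722*(-1/6840) = 0 - 10861/3420 = -10861/3420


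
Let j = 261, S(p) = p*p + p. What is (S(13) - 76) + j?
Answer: 367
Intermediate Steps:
S(p) = p + p**2 (S(p) = p**2 + p = p + p**2)
(S(13) - 76) + j = (13*(1 + 13) - 76) + 261 = (13*14 - 76) + 261 = (182 - 76) + 261 = 106 + 261 = 367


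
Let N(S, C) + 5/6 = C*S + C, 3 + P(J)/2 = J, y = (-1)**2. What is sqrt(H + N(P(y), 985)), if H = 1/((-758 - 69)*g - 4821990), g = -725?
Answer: I*sqrt(1897161377225069190)/25334490 ≈ 54.368*I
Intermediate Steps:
y = 1
P(J) = -6 + 2*J
N(S, C) = -5/6 + C + C*S (N(S, C) = -5/6 + (C*S + C) = -5/6 + (C + C*S) = -5/6 + C + C*S)
H = -1/4222415 (H = 1/((-758 - 69)*(-725) - 4821990) = 1/(-827*(-725) - 4821990) = 1/(599575 - 4821990) = 1/(-4222415) = -1/4222415 ≈ -2.3683e-7)
sqrt(H + N(P(y), 985)) = sqrt(-1/4222415 + (-5/6 + 985 + 985*(-6 + 2*1))) = sqrt(-1/4222415 + (-5/6 + 985 + 985*(-6 + 2))) = sqrt(-1/4222415 + (-5/6 + 985 + 985*(-4))) = sqrt(-1/4222415 + (-5/6 + 985 - 3940)) = sqrt(-1/4222415 - 17735/6) = sqrt(-74884530031/25334490) = I*sqrt(1897161377225069190)/25334490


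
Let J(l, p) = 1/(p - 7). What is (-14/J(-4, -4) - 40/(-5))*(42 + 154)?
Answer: 31752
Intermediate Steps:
J(l, p) = 1/(-7 + p)
(-14/J(-4, -4) - 40/(-5))*(42 + 154) = (-14/(1/(-7 - 4)) - 40/(-5))*(42 + 154) = (-14/(1/(-11)) - 40*(-⅕))*196 = (-14/(-1/11) + 8)*196 = (-14*(-11) + 8)*196 = (154 + 8)*196 = 162*196 = 31752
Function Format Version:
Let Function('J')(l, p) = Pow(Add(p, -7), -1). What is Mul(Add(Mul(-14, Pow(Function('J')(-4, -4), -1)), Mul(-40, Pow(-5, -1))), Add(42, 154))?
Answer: 31752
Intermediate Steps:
Function('J')(l, p) = Pow(Add(-7, p), -1)
Mul(Add(Mul(-14, Pow(Function('J')(-4, -4), -1)), Mul(-40, Pow(-5, -1))), Add(42, 154)) = Mul(Add(Mul(-14, Pow(Pow(Add(-7, -4), -1), -1)), Mul(-40, Pow(-5, -1))), Add(42, 154)) = Mul(Add(Mul(-14, Pow(Pow(-11, -1), -1)), Mul(-40, Rational(-1, 5))), 196) = Mul(Add(Mul(-14, Pow(Rational(-1, 11), -1)), 8), 196) = Mul(Add(Mul(-14, -11), 8), 196) = Mul(Add(154, 8), 196) = Mul(162, 196) = 31752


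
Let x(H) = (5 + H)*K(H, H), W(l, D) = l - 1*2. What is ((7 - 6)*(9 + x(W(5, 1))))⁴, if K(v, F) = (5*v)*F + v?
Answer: 23854493601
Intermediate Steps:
K(v, F) = v + 5*F*v (K(v, F) = 5*F*v + v = v + 5*F*v)
W(l, D) = -2 + l (W(l, D) = l - 2 = -2 + l)
x(H) = H*(1 + 5*H)*(5 + H) (x(H) = (5 + H)*(H*(1 + 5*H)) = H*(1 + 5*H)*(5 + H))
((7 - 6)*(9 + x(W(5, 1))))⁴ = ((7 - 6)*(9 + (-2 + 5)*(1 + 5*(-2 + 5))*(5 + (-2 + 5))))⁴ = (1*(9 + 3*(1 + 5*3)*(5 + 3)))⁴ = (1*(9 + 3*(1 + 15)*8))⁴ = (1*(9 + 3*16*8))⁴ = (1*(9 + 384))⁴ = (1*393)⁴ = 393⁴ = 23854493601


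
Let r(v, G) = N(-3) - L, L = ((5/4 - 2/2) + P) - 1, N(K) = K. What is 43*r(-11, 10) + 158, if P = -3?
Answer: 761/4 ≈ 190.25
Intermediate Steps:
L = -15/4 (L = ((5/4 - 2/2) - 3) - 1 = ((5*(¼) - 2*½) - 3) - 1 = ((5/4 - 1) - 3) - 1 = (¼ - 3) - 1 = -11/4 - 1 = -15/4 ≈ -3.7500)
r(v, G) = ¾ (r(v, G) = -3 - 1*(-15/4) = -3 + 15/4 = ¾)
43*r(-11, 10) + 158 = 43*(¾) + 158 = 129/4 + 158 = 761/4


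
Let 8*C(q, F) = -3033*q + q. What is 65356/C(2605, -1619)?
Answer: -65356/987295 ≈ -0.066197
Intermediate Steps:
C(q, F) = -379*q (C(q, F) = (-3033*q + q)/8 = (-3032*q)/8 = -379*q)
65356/C(2605, -1619) = 65356/((-379*2605)) = 65356/(-987295) = 65356*(-1/987295) = -65356/987295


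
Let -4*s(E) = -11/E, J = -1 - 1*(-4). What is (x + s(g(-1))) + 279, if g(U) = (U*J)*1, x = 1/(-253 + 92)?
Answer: 537245/1932 ≈ 278.08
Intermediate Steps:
J = 3 (J = -1 + 4 = 3)
x = -1/161 (x = 1/(-161) = -1/161 ≈ -0.0062112)
g(U) = 3*U (g(U) = (U*3)*1 = (3*U)*1 = 3*U)
s(E) = 11/(4*E) (s(E) = -(-11)/(4*E) = 11/(4*E))
(x + s(g(-1))) + 279 = (-1/161 + 11/(4*((3*(-1))))) + 279 = (-1/161 + (11/4)/(-3)) + 279 = (-1/161 + (11/4)*(-⅓)) + 279 = (-1/161 - 11/12) + 279 = -1783/1932 + 279 = 537245/1932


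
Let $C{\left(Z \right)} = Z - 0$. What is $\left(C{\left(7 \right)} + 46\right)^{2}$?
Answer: $2809$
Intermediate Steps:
$C{\left(Z \right)} = Z$ ($C{\left(Z \right)} = Z + 0 = Z$)
$\left(C{\left(7 \right)} + 46\right)^{2} = \left(7 + 46\right)^{2} = 53^{2} = 2809$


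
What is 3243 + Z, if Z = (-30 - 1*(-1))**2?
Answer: 4084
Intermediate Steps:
Z = 841 (Z = (-30 + 1)**2 = (-29)**2 = 841)
3243 + Z = 3243 + 841 = 4084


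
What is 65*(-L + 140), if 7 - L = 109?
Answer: 15730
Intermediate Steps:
L = -102 (L = 7 - 1*109 = 7 - 109 = -102)
65*(-L + 140) = 65*(-1*(-102) + 140) = 65*(102 + 140) = 65*242 = 15730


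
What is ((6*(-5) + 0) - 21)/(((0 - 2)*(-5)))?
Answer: -51/10 ≈ -5.1000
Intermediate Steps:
((6*(-5) + 0) - 21)/(((0 - 2)*(-5))) = ((-30 + 0) - 21)/((-2*(-5))) = (-30 - 21)/10 = -51*⅒ = -51/10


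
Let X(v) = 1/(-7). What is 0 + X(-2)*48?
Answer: -48/7 ≈ -6.8571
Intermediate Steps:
X(v) = -1/7
0 + X(-2)*48 = 0 - 1/7*48 = 0 - 48/7 = -48/7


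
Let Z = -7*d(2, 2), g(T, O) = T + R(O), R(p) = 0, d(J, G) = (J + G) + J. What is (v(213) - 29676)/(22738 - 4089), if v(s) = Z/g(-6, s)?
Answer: -29669/18649 ≈ -1.5909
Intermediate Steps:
d(J, G) = G + 2*J (d(J, G) = (G + J) + J = G + 2*J)
g(T, O) = T (g(T, O) = T + 0 = T)
Z = -42 (Z = -7*(2 + 2*2) = -7*(2 + 4) = -7*6 = -42)
v(s) = 7 (v(s) = -42/(-6) = -42*(-⅙) = 7)
(v(213) - 29676)/(22738 - 4089) = (7 - 29676)/(22738 - 4089) = -29669/18649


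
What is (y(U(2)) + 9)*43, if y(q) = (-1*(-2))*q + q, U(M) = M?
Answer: 645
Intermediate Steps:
y(q) = 3*q (y(q) = 2*q + q = 3*q)
(y(U(2)) + 9)*43 = (3*2 + 9)*43 = (6 + 9)*43 = 15*43 = 645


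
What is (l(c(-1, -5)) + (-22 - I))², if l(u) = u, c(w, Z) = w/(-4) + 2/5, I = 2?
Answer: 218089/400 ≈ 545.22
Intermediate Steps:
c(w, Z) = ⅖ - w/4 (c(w, Z) = w*(-¼) + 2*(⅕) = -w/4 + ⅖ = ⅖ - w/4)
(l(c(-1, -5)) + (-22 - I))² = ((⅖ - ¼*(-1)) + (-22 - 1*2))² = ((⅖ + ¼) + (-22 - 2))² = (13/20 - 24)² = (-467/20)² = 218089/400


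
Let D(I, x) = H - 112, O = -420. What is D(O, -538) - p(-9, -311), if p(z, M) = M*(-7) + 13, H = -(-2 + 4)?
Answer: -2304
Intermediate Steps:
H = -2 (H = -1*2 = -2)
D(I, x) = -114 (D(I, x) = -2 - 112 = -114)
p(z, M) = 13 - 7*M (p(z, M) = -7*M + 13 = 13 - 7*M)
D(O, -538) - p(-9, -311) = -114 - (13 - 7*(-311)) = -114 - (13 + 2177) = -114 - 1*2190 = -114 - 2190 = -2304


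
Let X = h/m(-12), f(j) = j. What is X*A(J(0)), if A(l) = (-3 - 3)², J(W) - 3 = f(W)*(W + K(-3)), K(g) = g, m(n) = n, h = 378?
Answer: -1134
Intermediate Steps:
J(W) = 3 + W*(-3 + W) (J(W) = 3 + W*(W - 3) = 3 + W*(-3 + W))
A(l) = 36 (A(l) = (-6)² = 36)
X = -63/2 (X = 378/(-12) = 378*(-1/12) = -63/2 ≈ -31.500)
X*A(J(0)) = -63/2*36 = -1134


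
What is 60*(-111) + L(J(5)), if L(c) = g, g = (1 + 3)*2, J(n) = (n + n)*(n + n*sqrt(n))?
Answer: -6652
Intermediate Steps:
J(n) = 2*n*(n + n**(3/2)) (J(n) = (2*n)*(n + n**(3/2)) = 2*n*(n + n**(3/2)))
g = 8 (g = 4*2 = 8)
L(c) = 8
60*(-111) + L(J(5)) = 60*(-111) + 8 = -6660 + 8 = -6652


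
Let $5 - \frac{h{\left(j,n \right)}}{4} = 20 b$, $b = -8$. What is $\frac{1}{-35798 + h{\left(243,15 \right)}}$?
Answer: $- \frac{1}{35138} \approx -2.8459 \cdot 10^{-5}$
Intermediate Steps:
$h{\left(j,n \right)} = 660$ ($h{\left(j,n \right)} = 20 - 4 \cdot 20 \left(-8\right) = 20 - -640 = 20 + 640 = 660$)
$\frac{1}{-35798 + h{\left(243,15 \right)}} = \frac{1}{-35798 + 660} = \frac{1}{-35138} = - \frac{1}{35138}$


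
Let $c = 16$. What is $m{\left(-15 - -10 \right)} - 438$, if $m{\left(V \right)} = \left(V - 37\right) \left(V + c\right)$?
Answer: $-900$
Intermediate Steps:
$m{\left(V \right)} = \left(-37 + V\right) \left(16 + V\right)$ ($m{\left(V \right)} = \left(V - 37\right) \left(V + 16\right) = \left(-37 + V\right) \left(16 + V\right)$)
$m{\left(-15 - -10 \right)} - 438 = \left(-592 + \left(-15 - -10\right)^{2} - 21 \left(-15 - -10\right)\right) - 438 = \left(-592 + \left(-15 + 10\right)^{2} - 21 \left(-15 + 10\right)\right) - 438 = \left(-592 + \left(-5\right)^{2} - -105\right) - 438 = \left(-592 + 25 + 105\right) - 438 = -462 - 438 = -900$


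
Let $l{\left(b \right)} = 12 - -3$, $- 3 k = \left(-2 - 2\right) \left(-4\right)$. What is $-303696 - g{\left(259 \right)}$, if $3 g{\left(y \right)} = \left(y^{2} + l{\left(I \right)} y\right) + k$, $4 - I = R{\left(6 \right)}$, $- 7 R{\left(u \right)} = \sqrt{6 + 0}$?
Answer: $- \frac{2946146}{9} \approx -3.2735 \cdot 10^{5}$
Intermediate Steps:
$R{\left(u \right)} = - \frac{\sqrt{6}}{7}$ ($R{\left(u \right)} = - \frac{\sqrt{6 + 0}}{7} = - \frac{\sqrt{6}}{7}$)
$k = - \frac{16}{3}$ ($k = - \frac{\left(-2 - 2\right) \left(-4\right)}{3} = - \frac{\left(-4\right) \left(-4\right)}{3} = \left(- \frac{1}{3}\right) 16 = - \frac{16}{3} \approx -5.3333$)
$I = 4 + \frac{\sqrt{6}}{7}$ ($I = 4 - - \frac{\sqrt{6}}{7} = 4 + \frac{\sqrt{6}}{7} \approx 4.3499$)
$l{\left(b \right)} = 15$ ($l{\left(b \right)} = 12 + 3 = 15$)
$g{\left(y \right)} = - \frac{16}{9} + 5 y + \frac{y^{2}}{3}$ ($g{\left(y \right)} = \frac{\left(y^{2} + 15 y\right) - \frac{16}{3}}{3} = \frac{- \frac{16}{3} + y^{2} + 15 y}{3} = - \frac{16}{9} + 5 y + \frac{y^{2}}{3}$)
$-303696 - g{\left(259 \right)} = -303696 - \left(- \frac{16}{9} + 5 \cdot 259 + \frac{259^{2}}{3}\right) = -303696 - \left(- \frac{16}{9} + 1295 + \frac{1}{3} \cdot 67081\right) = -303696 - \left(- \frac{16}{9} + 1295 + \frac{67081}{3}\right) = -303696 - \frac{212882}{9} = - \frac{2946146}{9}$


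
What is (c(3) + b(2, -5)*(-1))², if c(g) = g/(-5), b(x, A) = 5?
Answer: 784/25 ≈ 31.360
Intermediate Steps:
c(g) = -g/5 (c(g) = g*(-⅕) = -g/5)
(c(3) + b(2, -5)*(-1))² = (-⅕*3 + 5*(-1))² = (-⅗ - 5)² = (-28/5)² = 784/25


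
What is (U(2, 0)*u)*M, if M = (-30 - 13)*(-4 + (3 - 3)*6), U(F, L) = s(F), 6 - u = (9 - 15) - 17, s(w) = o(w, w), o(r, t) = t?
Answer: 9976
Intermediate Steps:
s(w) = w
u = 29 (u = 6 - ((9 - 15) - 17) = 6 - (-6 - 17) = 6 - 1*(-23) = 6 + 23 = 29)
U(F, L) = F
M = 172 (M = -43*(-4 + 0*6) = -43*(-4 + 0) = -43*(-4) = 172)
(U(2, 0)*u)*M = (2*29)*172 = 58*172 = 9976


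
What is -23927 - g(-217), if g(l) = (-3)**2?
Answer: -23936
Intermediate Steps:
g(l) = 9
-23927 - g(-217) = -23927 - 1*9 = -23927 - 9 = -23936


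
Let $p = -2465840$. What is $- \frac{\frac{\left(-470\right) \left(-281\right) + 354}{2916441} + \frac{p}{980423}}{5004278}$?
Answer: $\frac{3530822670044}{7154480727097587477} \approx 4.9351 \cdot 10^{-7}$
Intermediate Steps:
$- \frac{\frac{\left(-470\right) \left(-281\right) + 354}{2916441} + \frac{p}{980423}}{5004278} = - \frac{\frac{\left(-470\right) \left(-281\right) + 354}{2916441} - \frac{2465840}{980423}}{5004278} = - \frac{\left(132070 + 354\right) \frac{1}{2916441} - \frac{2465840}{980423}}{5004278} = - \frac{132424 \cdot \frac{1}{2916441} - \frac{2465840}{980423}}{5004278} = - \frac{\frac{132424}{2916441} - \frac{2465840}{980423}}{5004278} = - \frac{-7061645340088}{2859345834543 \cdot 5004278} = \left(-1\right) \left(- \frac{3530822670044}{7154480727097587477}\right) = \frac{3530822670044}{7154480727097587477}$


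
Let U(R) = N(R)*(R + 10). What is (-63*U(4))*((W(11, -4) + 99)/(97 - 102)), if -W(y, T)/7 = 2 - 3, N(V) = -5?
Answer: -93492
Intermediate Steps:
W(y, T) = 7 (W(y, T) = -7*(2 - 3) = -7*(-1) = 7)
U(R) = -50 - 5*R (U(R) = -5*(R + 10) = -5*(10 + R) = -50 - 5*R)
(-63*U(4))*((W(11, -4) + 99)/(97 - 102)) = (-63*(-50 - 5*4))*((7 + 99)/(97 - 102)) = (-63*(-50 - 20))*(106/(-5)) = (-63*(-70))*(106*(-⅕)) = 4410*(-106/5) = -93492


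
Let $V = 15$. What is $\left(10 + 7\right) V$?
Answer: $255$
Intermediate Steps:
$\left(10 + 7\right) V = \left(10 + 7\right) 15 = 17 \cdot 15 = 255$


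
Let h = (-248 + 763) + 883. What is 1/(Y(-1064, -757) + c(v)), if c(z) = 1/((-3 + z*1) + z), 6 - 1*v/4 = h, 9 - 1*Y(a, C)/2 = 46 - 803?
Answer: 11139/17064947 ≈ 0.00065274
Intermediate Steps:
Y(a, C) = 1532 (Y(a, C) = 18 - 2*(46 - 803) = 18 - 2*(-757) = 18 + 1514 = 1532)
h = 1398 (h = 515 + 883 = 1398)
v = -5568 (v = 24 - 4*1398 = 24 - 5592 = -5568)
c(z) = 1/(-3 + 2*z) (c(z) = 1/((-3 + z) + z) = 1/(-3 + 2*z))
1/(Y(-1064, -757) + c(v)) = 1/(1532 + 1/(-3 + 2*(-5568))) = 1/(1532 + 1/(-3 - 11136)) = 1/(1532 + 1/(-11139)) = 1/(1532 - 1/11139) = 1/(17064947/11139) = 11139/17064947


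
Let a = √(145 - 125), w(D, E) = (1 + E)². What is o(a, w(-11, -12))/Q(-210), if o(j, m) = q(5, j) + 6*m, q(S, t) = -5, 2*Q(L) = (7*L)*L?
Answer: 103/22050 ≈ 0.0046712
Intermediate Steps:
Q(L) = 7*L²/2 (Q(L) = ((7*L)*L)/2 = (7*L²)/2 = 7*L²/2)
a = 2*√5 (a = √20 = 2*√5 ≈ 4.4721)
o(j, m) = -5 + 6*m
o(a, w(-11, -12))/Q(-210) = (-5 + 6*(1 - 12)²)/(((7/2)*(-210)²)) = (-5 + 6*(-11)²)/(((7/2)*44100)) = (-5 + 6*121)/154350 = (-5 + 726)*(1/154350) = 721*(1/154350) = 103/22050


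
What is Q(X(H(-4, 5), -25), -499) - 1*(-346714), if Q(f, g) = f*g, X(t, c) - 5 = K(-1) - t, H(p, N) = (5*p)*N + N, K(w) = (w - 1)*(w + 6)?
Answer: 301804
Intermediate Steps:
K(w) = (-1 + w)*(6 + w)
H(p, N) = N + 5*N*p (H(p, N) = 5*N*p + N = N + 5*N*p)
X(t, c) = -5 - t (X(t, c) = 5 + ((-6 + (-1)² + 5*(-1)) - t) = 5 + ((-6 + 1 - 5) - t) = 5 + (-10 - t) = -5 - t)
Q(X(H(-4, 5), -25), -499) - 1*(-346714) = (-5 - 5*(1 + 5*(-4)))*(-499) - 1*(-346714) = (-5 - 5*(1 - 20))*(-499) + 346714 = (-5 - 5*(-19))*(-499) + 346714 = (-5 - 1*(-95))*(-499) + 346714 = (-5 + 95)*(-499) + 346714 = 90*(-499) + 346714 = -44910 + 346714 = 301804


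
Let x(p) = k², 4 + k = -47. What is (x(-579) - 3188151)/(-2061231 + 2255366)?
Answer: -637110/38827 ≈ -16.409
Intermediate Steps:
k = -51 (k = -4 - 47 = -51)
x(p) = 2601 (x(p) = (-51)² = 2601)
(x(-579) - 3188151)/(-2061231 + 2255366) = (2601 - 3188151)/(-2061231 + 2255366) = -3185550/194135 = -3185550*1/194135 = -637110/38827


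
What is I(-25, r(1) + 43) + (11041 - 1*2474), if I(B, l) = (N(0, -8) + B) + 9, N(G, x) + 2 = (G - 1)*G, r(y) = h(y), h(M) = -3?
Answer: 8549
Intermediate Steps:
r(y) = -3
N(G, x) = -2 + G*(-1 + G) (N(G, x) = -2 + (G - 1)*G = -2 + (-1 + G)*G = -2 + G*(-1 + G))
I(B, l) = 7 + B (I(B, l) = ((-2 + 0² - 1*0) + B) + 9 = ((-2 + 0 + 0) + B) + 9 = (-2 + B) + 9 = 7 + B)
I(-25, r(1) + 43) + (11041 - 1*2474) = (7 - 25) + (11041 - 1*2474) = -18 + (11041 - 2474) = -18 + 8567 = 8549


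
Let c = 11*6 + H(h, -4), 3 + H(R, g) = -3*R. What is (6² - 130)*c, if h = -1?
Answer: -6204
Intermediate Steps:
H(R, g) = -3 - 3*R
c = 66 (c = 11*6 + (-3 - 3*(-1)) = 66 + (-3 + 3) = 66 + 0 = 66)
(6² - 130)*c = (6² - 130)*66 = (36 - 130)*66 = -94*66 = -6204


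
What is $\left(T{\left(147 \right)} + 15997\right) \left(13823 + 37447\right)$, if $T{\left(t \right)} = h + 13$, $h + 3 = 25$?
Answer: $821960640$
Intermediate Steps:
$h = 22$ ($h = -3 + 25 = 22$)
$T{\left(t \right)} = 35$ ($T{\left(t \right)} = 22 + 13 = 35$)
$\left(T{\left(147 \right)} + 15997\right) \left(13823 + 37447\right) = \left(35 + 15997\right) \left(13823 + 37447\right) = 16032 \cdot 51270 = 821960640$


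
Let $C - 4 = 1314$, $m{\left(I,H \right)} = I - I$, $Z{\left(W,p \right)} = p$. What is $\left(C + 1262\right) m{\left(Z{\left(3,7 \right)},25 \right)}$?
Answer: $0$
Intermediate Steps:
$m{\left(I,H \right)} = 0$
$C = 1318$ ($C = 4 + 1314 = 1318$)
$\left(C + 1262\right) m{\left(Z{\left(3,7 \right)},25 \right)} = \left(1318 + 1262\right) 0 = 2580 \cdot 0 = 0$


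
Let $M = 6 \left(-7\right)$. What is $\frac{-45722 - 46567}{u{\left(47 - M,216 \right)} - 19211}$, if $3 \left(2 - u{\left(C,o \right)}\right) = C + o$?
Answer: $\frac{276867}{57932} \approx 4.7792$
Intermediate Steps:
$M = -42$
$u{\left(C,o \right)} = 2 - \frac{C}{3} - \frac{o}{3}$ ($u{\left(C,o \right)} = 2 - \frac{C + o}{3} = 2 - \left(\frac{C}{3} + \frac{o}{3}\right) = 2 - \frac{C}{3} - \frac{o}{3}$)
$\frac{-45722 - 46567}{u{\left(47 - M,216 \right)} - 19211} = \frac{-45722 - 46567}{\left(2 - \frac{47 - -42}{3} - 72\right) - 19211} = - \frac{92289}{\left(2 - \frac{47 + 42}{3} - 72\right) - 19211} = - \frac{92289}{\left(2 - \frac{89}{3} - 72\right) - 19211} = - \frac{92289}{- \frac{299}{3} - 19211} = - \frac{92289}{- \frac{57932}{3}} = \left(-92289\right) \left(- \frac{3}{57932}\right) = \frac{276867}{57932}$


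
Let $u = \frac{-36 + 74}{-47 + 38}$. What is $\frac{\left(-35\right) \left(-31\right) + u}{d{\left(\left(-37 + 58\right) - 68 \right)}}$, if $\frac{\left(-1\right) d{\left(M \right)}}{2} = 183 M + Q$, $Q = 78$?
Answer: $\frac{9727}{153414} \approx 0.063404$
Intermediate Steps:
$d{\left(M \right)} = -156 - 366 M$ ($d{\left(M \right)} = - 2 \left(183 M + 78\right) = - 2 \left(78 + 183 M\right) = -156 - 366 M$)
$u = - \frac{38}{9}$ ($u = \frac{38}{-9} = 38 \left(- \frac{1}{9}\right) = - \frac{38}{9} \approx -4.2222$)
$\frac{\left(-35\right) \left(-31\right) + u}{d{\left(\left(-37 + 58\right) - 68 \right)}} = \frac{\left(-35\right) \left(-31\right) - \frac{38}{9}}{-156 - 366 \left(\left(-37 + 58\right) - 68\right)} = \frac{1085 - \frac{38}{9}}{-156 - 366 \left(21 - 68\right)} = \frac{9727}{9 \left(-156 - -17202\right)} = \frac{9727}{9 \left(-156 + 17202\right)} = \frac{9727}{9 \cdot 17046} = \frac{9727}{9} \cdot \frac{1}{17046} = \frac{9727}{153414}$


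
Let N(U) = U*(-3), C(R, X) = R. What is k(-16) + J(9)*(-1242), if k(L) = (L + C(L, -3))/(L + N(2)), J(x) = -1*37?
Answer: 505510/11 ≈ 45955.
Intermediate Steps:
N(U) = -3*U
J(x) = -37
k(L) = 2*L/(-6 + L) (k(L) = (L + L)/(L - 3*2) = (2*L)/(L - 6) = (2*L)/(-6 + L) = 2*L/(-6 + L))
k(-16) + J(9)*(-1242) = 2*(-16)/(-6 - 16) - 37*(-1242) = 2*(-16)/(-22) + 45954 = 2*(-16)*(-1/22) + 45954 = 16/11 + 45954 = 505510/11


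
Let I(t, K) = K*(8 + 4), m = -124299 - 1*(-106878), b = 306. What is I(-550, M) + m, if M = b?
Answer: -13749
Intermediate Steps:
M = 306
m = -17421 (m = -124299 + 106878 = -17421)
I(t, K) = 12*K (I(t, K) = K*12 = 12*K)
I(-550, M) + m = 12*306 - 17421 = 3672 - 17421 = -13749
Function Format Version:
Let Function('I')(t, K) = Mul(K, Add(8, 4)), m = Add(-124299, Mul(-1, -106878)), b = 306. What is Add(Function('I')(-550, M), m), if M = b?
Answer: -13749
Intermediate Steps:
M = 306
m = -17421 (m = Add(-124299, 106878) = -17421)
Function('I')(t, K) = Mul(12, K) (Function('I')(t, K) = Mul(K, 12) = Mul(12, K))
Add(Function('I')(-550, M), m) = Add(Mul(12, 306), -17421) = Add(3672, -17421) = -13749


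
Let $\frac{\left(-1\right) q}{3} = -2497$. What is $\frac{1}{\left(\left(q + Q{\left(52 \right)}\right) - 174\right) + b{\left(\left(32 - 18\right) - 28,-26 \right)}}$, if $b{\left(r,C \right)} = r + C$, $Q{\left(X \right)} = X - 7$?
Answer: $\frac{1}{7322} \approx 0.00013657$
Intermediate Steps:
$q = 7491$ ($q = \left(-3\right) \left(-2497\right) = 7491$)
$Q{\left(X \right)} = -7 + X$
$b{\left(r,C \right)} = C + r$
$\frac{1}{\left(\left(q + Q{\left(52 \right)}\right) - 174\right) + b{\left(\left(32 - 18\right) - 28,-26 \right)}} = \frac{1}{\left(\left(7491 + \left(-7 + 52\right)\right) - 174\right) + \left(-26 + \left(\left(32 - 18\right) - 28\right)\right)} = \frac{1}{\left(\left(7491 + 45\right) - 174\right) + \left(-26 + \left(14 - 28\right)\right)} = \frac{1}{\left(7536 - 174\right) - 40} = \frac{1}{7362 - 40} = \frac{1}{7322}$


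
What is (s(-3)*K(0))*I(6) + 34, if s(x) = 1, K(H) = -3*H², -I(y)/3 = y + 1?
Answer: 34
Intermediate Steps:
I(y) = -3 - 3*y (I(y) = -3*(y + 1) = -3*(1 + y) = -3 - 3*y)
(s(-3)*K(0))*I(6) + 34 = (1*(-3*0²))*(-3 - 3*6) + 34 = (1*(-3*0))*(-3 - 18) + 34 = (1*0)*(-21) + 34 = 0*(-21) + 34 = 0 + 34 = 34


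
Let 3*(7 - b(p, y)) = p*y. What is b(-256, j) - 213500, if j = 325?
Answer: -557279/3 ≈ -1.8576e+5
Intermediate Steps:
b(p, y) = 7 - p*y/3
b(-256, j) - 213500 = (7 - 1/3*(-256)*325) - 213500 = (7 + 83200/3) - 213500 = 83221/3 - 213500 = -557279/3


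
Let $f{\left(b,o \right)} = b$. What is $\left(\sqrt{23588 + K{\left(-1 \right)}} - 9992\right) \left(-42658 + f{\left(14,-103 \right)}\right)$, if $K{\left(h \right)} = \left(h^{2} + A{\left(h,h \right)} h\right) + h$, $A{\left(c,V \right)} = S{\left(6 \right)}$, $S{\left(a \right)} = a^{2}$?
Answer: $426098848 - 1364608 \sqrt{23} \approx 4.1955 \cdot 10^{8}$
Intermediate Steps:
$A{\left(c,V \right)} = 36$ ($A{\left(c,V \right)} = 6^{2} = 36$)
$K{\left(h \right)} = h^{2} + 37 h$ ($K{\left(h \right)} = \left(h^{2} + 36 h\right) + h = h^{2} + 37 h$)
$\left(\sqrt{23588 + K{\left(-1 \right)}} - 9992\right) \left(-42658 + f{\left(14,-103 \right)}\right) = \left(\sqrt{23588 - \left(37 - 1\right)} - 9992\right) \left(-42658 + 14\right) = \left(\sqrt{23588 - 36} - 9992\right) \left(-42644\right) = \left(\sqrt{23552} - 9992\right) \left(-42644\right) = \left(32 \sqrt{23} - 9992\right) \left(-42644\right) = \left(-9992 + 32 \sqrt{23}\right) \left(-42644\right) = 426098848 - 1364608 \sqrt{23}$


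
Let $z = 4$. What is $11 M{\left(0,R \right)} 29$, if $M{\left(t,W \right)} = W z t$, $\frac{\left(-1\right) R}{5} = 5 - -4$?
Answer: $0$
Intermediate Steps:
$R = -45$ ($R = - 5 \left(5 - -4\right) = - 5 \left(5 + 4\right) = \left(-5\right) 9 = -45$)
$M{\left(t,W \right)} = 4 W t$ ($M{\left(t,W \right)} = W 4 t = 4 W t$)
$11 M{\left(0,R \right)} 29 = 11 \cdot 4 \left(-45\right) 0 \cdot 29 = 11 \cdot 0 \cdot 29 = 0 \cdot 29 = 0$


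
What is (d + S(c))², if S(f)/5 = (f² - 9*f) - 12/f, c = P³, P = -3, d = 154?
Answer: 2038161316/81 ≈ 2.5162e+7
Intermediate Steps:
c = -27 (c = (-3)³ = -27)
S(f) = -60/f - 45*f + 5*f² (S(f) = 5*((f² - 9*f) - 12/f) = 5*(f² - 12/f - 9*f) = -60/f - 45*f + 5*f²)
(d + S(c))² = (154 + 5*(-12 + (-27)²*(-9 - 27))/(-27))² = (154 + 5*(-1/27)*(-12 + 729*(-36)))² = (154 + 5*(-1/27)*(-12 - 26244))² = (154 + 5*(-1/27)*(-26256))² = (154 + 43760/9)² = (45146/9)² = 2038161316/81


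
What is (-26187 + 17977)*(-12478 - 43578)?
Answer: 460219760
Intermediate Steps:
(-26187 + 17977)*(-12478 - 43578) = -8210*(-56056) = 460219760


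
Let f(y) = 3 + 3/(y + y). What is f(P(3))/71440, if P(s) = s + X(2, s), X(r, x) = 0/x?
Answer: 7/142880 ≈ 4.8992e-5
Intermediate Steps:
X(r, x) = 0
P(s) = s (P(s) = s + 0 = s)
f(y) = 3 + 3/(2*y) (f(y) = 3 + 3/((2*y)) = 3 + 3*(1/(2*y)) = 3 + 3/(2*y))
f(P(3))/71440 = (3 + (3/2)/3)/71440 = (3 + (3/2)*(⅓))*(1/71440) = (3 + ½)*(1/71440) = (7/2)*(1/71440) = 7/142880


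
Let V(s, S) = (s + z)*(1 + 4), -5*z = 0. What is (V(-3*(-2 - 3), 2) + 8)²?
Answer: 6889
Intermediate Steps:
z = 0 (z = -⅕*0 = 0)
V(s, S) = 5*s (V(s, S) = (s + 0)*(1 + 4) = s*5 = 5*s)
(V(-3*(-2 - 3), 2) + 8)² = (5*(-3*(-2 - 3)) + 8)² = (5*(-3*(-5)) + 8)² = (5*15 + 8)² = (75 + 8)² = 83² = 6889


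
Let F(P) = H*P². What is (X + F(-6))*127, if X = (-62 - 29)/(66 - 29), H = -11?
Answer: -1872361/37 ≈ -50604.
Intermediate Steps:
F(P) = -11*P²
X = -91/37 ≈ -2.4595
(X + F(-6))*127 = (-91/37 - 11*(-6)²)*127 = (-91/37 - 11*36)*127 = (-91/37 - 396)*127 = -14743/37*127 = -1872361/37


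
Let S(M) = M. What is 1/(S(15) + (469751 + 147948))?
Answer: 1/617714 ≈ 1.6189e-6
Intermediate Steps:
1/(S(15) + (469751 + 147948)) = 1/(15 + (469751 + 147948)) = 1/(15 + 617699) = 1/617714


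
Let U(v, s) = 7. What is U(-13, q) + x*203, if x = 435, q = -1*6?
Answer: 88312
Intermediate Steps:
q = -6
U(-13, q) + x*203 = 7 + 435*203 = 7 + 88305 = 88312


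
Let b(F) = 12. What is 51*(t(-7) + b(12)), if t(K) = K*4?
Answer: -816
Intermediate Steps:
t(K) = 4*K
51*(t(-7) + b(12)) = 51*(4*(-7) + 12) = 51*(-28 + 12) = 51*(-16) = -816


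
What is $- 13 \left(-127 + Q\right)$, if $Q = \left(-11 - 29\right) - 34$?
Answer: $2613$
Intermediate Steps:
$Q = -74$ ($Q = -40 - 34 = -74$)
$- 13 \left(-127 + Q\right) = - 13 \left(-127 - 74\right) = \left(-13\right) \left(-201\right) = 2613$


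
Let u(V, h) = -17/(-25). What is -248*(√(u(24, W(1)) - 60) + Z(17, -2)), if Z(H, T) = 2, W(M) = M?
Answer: -496 - 248*I*√1483/5 ≈ -496.0 - 1910.1*I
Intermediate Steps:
u(V, h) = 17/25 (u(V, h) = -17*(-1/25) = 17/25)
-248*(√(u(24, W(1)) - 60) + Z(17, -2)) = -248*(√(17/25 - 60) + 2) = -248*(√(-1483/25) + 2) = -248*(I*√1483/5 + 2) = -248*(2 + I*√1483/5) = -496 - 248*I*√1483/5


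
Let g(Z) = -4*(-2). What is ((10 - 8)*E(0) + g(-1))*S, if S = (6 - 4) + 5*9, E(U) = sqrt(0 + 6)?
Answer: 376 + 94*sqrt(6) ≈ 606.25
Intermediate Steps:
E(U) = sqrt(6)
g(Z) = 8
S = 47 (S = 2 + 45 = 47)
((10 - 8)*E(0) + g(-1))*S = ((10 - 8)*sqrt(6) + 8)*47 = (2*sqrt(6) + 8)*47 = (8 + 2*sqrt(6))*47 = 376 + 94*sqrt(6)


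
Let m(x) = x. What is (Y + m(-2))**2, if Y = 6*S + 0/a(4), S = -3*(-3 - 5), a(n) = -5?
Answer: 20164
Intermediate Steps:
S = 24 (S = -3*(-8) = 24)
Y = 144 (Y = 6*24 + 0/(-5) = 144 + 0*(-1/5) = 144 + 0 = 144)
(Y + m(-2))**2 = (144 - 2)**2 = 142**2 = 20164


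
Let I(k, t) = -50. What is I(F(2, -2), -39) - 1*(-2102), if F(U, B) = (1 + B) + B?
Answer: 2052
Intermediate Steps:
F(U, B) = 1 + 2*B
I(F(2, -2), -39) - 1*(-2102) = -50 - 1*(-2102) = -50 + 2102 = 2052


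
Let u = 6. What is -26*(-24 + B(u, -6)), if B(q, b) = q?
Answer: 468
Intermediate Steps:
-26*(-24 + B(u, -6)) = -26*(-24 + 6) = -26*(-18) = 468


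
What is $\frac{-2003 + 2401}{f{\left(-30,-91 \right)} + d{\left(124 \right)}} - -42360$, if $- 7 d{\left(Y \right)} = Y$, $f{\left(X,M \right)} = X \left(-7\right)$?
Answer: $\frac{28509673}{673} \approx 42362.0$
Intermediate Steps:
$f{\left(X,M \right)} = - 7 X$
$d{\left(Y \right)} = - \frac{Y}{7}$
$\frac{-2003 + 2401}{f{\left(-30,-91 \right)} + d{\left(124 \right)}} - -42360 = \frac{-2003 + 2401}{\left(-7\right) \left(-30\right) - \frac{124}{7}} - -42360 = \frac{398}{210 - \frac{124}{7}} + 42360 = \frac{398}{\frac{1346}{7}} + 42360 = 398 \cdot \frac{7}{1346} + 42360 = \frac{1393}{673} + 42360 = \frac{28509673}{673}$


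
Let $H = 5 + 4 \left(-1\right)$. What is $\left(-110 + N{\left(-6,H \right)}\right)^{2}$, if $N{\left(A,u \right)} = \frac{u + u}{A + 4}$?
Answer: $12321$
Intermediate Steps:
$H = 1$ ($H = 5 - 4 = 1$)
$N{\left(A,u \right)} = \frac{2 u}{4 + A}$
$\left(-110 + N{\left(-6,H \right)}\right)^{2} = \left(-110 + 2 \cdot 1 \frac{1}{4 - 6}\right)^{2} = \left(-110 + 2 \cdot 1 \frac{1}{-2}\right)^{2} = \left(-110 + 2 \cdot 1 \left(- \frac{1}{2}\right)\right)^{2} = \left(-110 - 1\right)^{2} = \left(-111\right)^{2} = 12321$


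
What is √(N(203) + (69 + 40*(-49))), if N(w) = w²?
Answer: √39318 ≈ 198.29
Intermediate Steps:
√(N(203) + (69 + 40*(-49))) = √(203² + (69 + 40*(-49))) = √(41209 + (69 - 1960)) = √(41209 - 1891) = √39318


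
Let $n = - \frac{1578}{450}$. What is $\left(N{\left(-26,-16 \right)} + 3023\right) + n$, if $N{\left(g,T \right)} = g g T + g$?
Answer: $- \frac{586688}{75} \approx -7822.5$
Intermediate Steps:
$n = - \frac{263}{75}$ ($n = \left(-1578\right) \frac{1}{450} = - \frac{263}{75} \approx -3.5067$)
$N{\left(g,T \right)} = g + T g^{2}$ ($N{\left(g,T \right)} = g^{2} T + g = T g^{2} + g = g + T g^{2}$)
$\left(N{\left(-26,-16 \right)} + 3023\right) + n = \left(- 26 \left(1 - -416\right) + 3023\right) - \frac{263}{75} = \left(- 26 \left(1 + 416\right) + 3023\right) - \frac{263}{75} = \left(\left(-26\right) 417 + 3023\right) - \frac{263}{75} = \left(-10842 + 3023\right) - \frac{263}{75} = -7819 - \frac{263}{75} = - \frac{586688}{75}$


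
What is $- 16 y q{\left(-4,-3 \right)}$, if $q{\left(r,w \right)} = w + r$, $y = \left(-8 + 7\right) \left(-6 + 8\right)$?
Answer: $-224$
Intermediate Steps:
$y = -2$ ($y = \left(-1\right) 2 = -2$)
$q{\left(r,w \right)} = r + w$
$- 16 y q{\left(-4,-3 \right)} = \left(-16\right) \left(-2\right) \left(-4 - 3\right) = 32 \left(-7\right) = -224$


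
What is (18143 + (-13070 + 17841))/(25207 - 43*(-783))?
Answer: 11457/29438 ≈ 0.38919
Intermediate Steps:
(18143 + (-13070 + 17841))/(25207 - 43*(-783)) = (18143 + 4771)/(25207 + 33669) = 22914/58876 = 22914*(1/58876) = 11457/29438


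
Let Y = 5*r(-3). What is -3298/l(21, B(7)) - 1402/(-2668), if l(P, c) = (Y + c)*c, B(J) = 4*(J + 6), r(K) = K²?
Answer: -1113/8671 ≈ -0.12836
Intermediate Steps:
B(J) = 24 + 4*J (B(J) = 4*(6 + J) = 24 + 4*J)
Y = 45 (Y = 5*(-3)² = 5*9 = 45)
l(P, c) = c*(45 + c) (l(P, c) = (45 + c)*c = c*(45 + c))
-3298/l(21, B(7)) - 1402/(-2668) = -3298*1/((24 + 4*7)*(45 + (24 + 4*7))) - 1402/(-2668) = -3298*1/((24 + 28)*(45 + (24 + 28))) - 1402*(-1/2668) = -3298*1/(52*(45 + 52)) + 701/1334 = -3298/(52*97) + 701/1334 = -3298/5044 + 701/1334 = -3298*1/5044 + 701/1334 = -17/26 + 701/1334 = -1113/8671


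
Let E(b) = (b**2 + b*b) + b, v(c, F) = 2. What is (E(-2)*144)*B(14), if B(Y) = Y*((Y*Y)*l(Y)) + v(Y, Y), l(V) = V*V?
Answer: 464681664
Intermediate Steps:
l(V) = V**2
E(b) = b + 2*b**2 (E(b) = (b**2 + b**2) + b = 2*b**2 + b = b + 2*b**2)
B(Y) = 2 + Y**5 (B(Y) = Y*((Y*Y)*Y**2) + 2 = Y*(Y**2*Y**2) + 2 = Y*Y**4 + 2 = Y**5 + 2 = 2 + Y**5)
(E(-2)*144)*B(14) = (-2*(1 + 2*(-2))*144)*(2 + 14**5) = (-2*(1 - 4)*144)*(2 + 537824) = (-2*(-3)*144)*537826 = (6*144)*537826 = 864*537826 = 464681664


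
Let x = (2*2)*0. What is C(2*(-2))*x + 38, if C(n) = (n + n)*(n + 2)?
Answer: 38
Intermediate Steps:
x = 0 (x = 4*0 = 0)
C(n) = 2*n*(2 + n) (C(n) = (2*n)*(2 + n) = 2*n*(2 + n))
C(2*(-2))*x + 38 = (2*(2*(-2))*(2 + 2*(-2)))*0 + 38 = (2*(-4)*(2 - 4))*0 + 38 = (2*(-4)*(-2))*0 + 38 = 16*0 + 38 = 0 + 38 = 38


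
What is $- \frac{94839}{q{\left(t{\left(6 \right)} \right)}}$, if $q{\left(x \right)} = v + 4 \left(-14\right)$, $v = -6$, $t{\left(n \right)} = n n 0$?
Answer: $\frac{94839}{62} \approx 1529.7$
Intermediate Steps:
$t{\left(n \right)} = 0$ ($t{\left(n \right)} = n^{2} \cdot 0 = 0$)
$q{\left(x \right)} = -62$ ($q{\left(x \right)} = -6 + 4 \left(-14\right) = -6 - 56 = -62$)
$- \frac{94839}{q{\left(t{\left(6 \right)} \right)}} = - \frac{94839}{-62} = \left(-94839\right) \left(- \frac{1}{62}\right) = \frac{94839}{62}$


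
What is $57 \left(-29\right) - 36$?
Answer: $-1689$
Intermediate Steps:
$57 \left(-29\right) - 36 = -1653 - 36 = -1689$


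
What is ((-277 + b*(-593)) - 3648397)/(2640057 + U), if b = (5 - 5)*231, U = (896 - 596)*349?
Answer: -3648674/2744757 ≈ -1.3293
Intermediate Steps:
U = 104700 (U = 300*349 = 104700)
b = 0 (b = 0*231 = 0)
((-277 + b*(-593)) - 3648397)/(2640057 + U) = ((-277 + 0*(-593)) - 3648397)/(2640057 + 104700) = ((-277 + 0) - 3648397)/2744757 = (-277 - 3648397)*(1/2744757) = -3648674*1/2744757 = -3648674/2744757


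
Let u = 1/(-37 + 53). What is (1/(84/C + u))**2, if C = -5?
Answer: 6400/1792921 ≈ 0.0035696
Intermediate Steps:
u = 1/16 ≈ 0.062500
(1/(84/C + u))**2 = (1/(84/(-5) + 1/16))**2 = (1/(84*(-1/5) + 1/16))**2 = (1/(-84/5 + 1/16))**2 = (1/(-1339/80))**2 = (-80/1339)**2 = 6400/1792921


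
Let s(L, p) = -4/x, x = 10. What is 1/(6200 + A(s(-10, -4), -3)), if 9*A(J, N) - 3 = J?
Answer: 45/279013 ≈ 0.00016128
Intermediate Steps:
s(L, p) = -2/5 (s(L, p) = -4/10 = -4*1/10 = -2/5)
A(J, N) = 1/3 + J/9
1/(6200 + A(s(-10, -4), -3)) = 1/(6200 + (1/3 + (1/9)*(-2/5))) = 1/(6200 + (1/3 - 2/45)) = 1/(6200 + 13/45) = 1/(279013/45) = 45/279013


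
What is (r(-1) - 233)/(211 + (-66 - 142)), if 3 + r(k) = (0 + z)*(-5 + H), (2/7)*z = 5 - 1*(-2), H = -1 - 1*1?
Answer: -815/6 ≈ -135.83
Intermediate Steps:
H = -2 (H = -1 - 1 = -2)
z = 49/2 (z = 7*(5 - 1*(-2))/2 = 7*(5 + 2)/2 = (7/2)*7 = 49/2 ≈ 24.500)
r(k) = -349/2 (r(k) = -3 + (0 + 49/2)*(-5 - 2) = -3 + (49/2)*(-7) = -3 - 343/2 = -349/2)
(r(-1) - 233)/(211 + (-66 - 142)) = (-349/2 - 233)/(211 + (-66 - 142)) = -815/(2*(211 - 208)) = -815/2/3 = -815/2*⅓ = -815/6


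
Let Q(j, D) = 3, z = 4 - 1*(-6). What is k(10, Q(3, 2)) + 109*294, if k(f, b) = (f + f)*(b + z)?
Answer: 32306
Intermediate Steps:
z = 10 (z = 4 + 6 = 10)
k(f, b) = 2*f*(10 + b) (k(f, b) = (f + f)*(b + 10) = (2*f)*(10 + b) = 2*f*(10 + b))
k(10, Q(3, 2)) + 109*294 = 2*10*(10 + 3) + 109*294 = 2*10*13 + 32046 = 260 + 32046 = 32306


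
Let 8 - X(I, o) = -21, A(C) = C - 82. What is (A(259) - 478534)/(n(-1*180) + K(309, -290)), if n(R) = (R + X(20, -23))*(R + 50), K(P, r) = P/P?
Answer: -478357/19631 ≈ -24.367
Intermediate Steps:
K(P, r) = 1
A(C) = -82 + C
X(I, o) = 29 (X(I, o) = 8 - 1*(-21) = 8 + 21 = 29)
n(R) = (29 + R)*(50 + R) (n(R) = (R + 29)*(R + 50) = (29 + R)*(50 + R))
(A(259) - 478534)/(n(-1*180) + K(309, -290)) = ((-82 + 259) - 478534)/((1450 + (-1*180)**2 + 79*(-1*180)) + 1) = (177 - 478534)/((1450 + (-180)**2 + 79*(-180)) + 1) = -478357/((1450 + 32400 - 14220) + 1) = -478357/(19630 + 1) = -478357/19631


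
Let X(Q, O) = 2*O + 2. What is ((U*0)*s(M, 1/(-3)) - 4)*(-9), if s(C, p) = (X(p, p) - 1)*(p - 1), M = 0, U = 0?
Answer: 36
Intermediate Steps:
X(Q, O) = 2 + 2*O
s(C, p) = (1 + 2*p)*(-1 + p) (s(C, p) = ((2 + 2*p) - 1)*(p - 1) = (1 + 2*p)*(-1 + p))
((U*0)*s(M, 1/(-3)) - 4)*(-9) = ((0*0)*(-1 - 1/(-3) + 2*(1/(-3))²) - 4)*(-9) = (0*(-1 - 1*(-⅓) + 2*(-⅓)²) - 4)*(-9) = (0*(-1 + ⅓ + 2*(⅑)) - 4)*(-9) = (0*(-1 + ⅓ + 2/9) - 4)*(-9) = (0*(-4/9) - 4)*(-9) = (0 - 4)*(-9) = -4*(-9) = 36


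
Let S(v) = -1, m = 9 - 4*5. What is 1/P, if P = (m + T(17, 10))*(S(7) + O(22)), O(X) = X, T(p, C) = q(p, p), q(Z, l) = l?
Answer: 1/126 ≈ 0.0079365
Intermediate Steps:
T(p, C) = p
m = -11 (m = 9 - 20 = -11)
P = 126 (P = (-11 + 17)*(-1 + 22) = 6*21 = 126)
1/P = 1/126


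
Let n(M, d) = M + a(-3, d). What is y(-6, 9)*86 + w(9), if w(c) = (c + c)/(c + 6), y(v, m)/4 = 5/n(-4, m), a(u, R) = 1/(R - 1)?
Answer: -68614/155 ≈ -442.67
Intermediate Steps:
a(u, R) = 1/(-1 + R)
n(M, d) = M + 1/(-1 + d)
y(v, m) = 20*(-1 + m)/(5 - 4*m) (y(v, m) = 4*(5/(((1 - 4*(-1 + m))/(-1 + m)))) = 4*(5/(((1 + (4 - 4*m))/(-1 + m)))) = 4*(5/(((5 - 4*m)/(-1 + m)))) = 4*(5*((-1 + m)/(5 - 4*m))) = 4*(5*(-1 + m)/(5 - 4*m)) = 20*(-1 + m)/(5 - 4*m))
w(c) = 2*c/(6 + c) (w(c) = (2*c)/(6 + c) = 2*c/(6 + c))
y(-6, 9)*86 + w(9) = (20*(1 - 1*9)/(-5 + 4*9))*86 + 2*9/(6 + 9) = (20*(1 - 9)/(-5 + 36))*86 + 2*9/15 = (20*(-8)/31)*86 + 2*9*(1/15) = (20*(1/31)*(-8))*86 + 6/5 = -160/31*86 + 6/5 = -13760/31 + 6/5 = -68614/155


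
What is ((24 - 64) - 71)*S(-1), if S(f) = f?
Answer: 111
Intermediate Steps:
((24 - 64) - 71)*S(-1) = ((24 - 64) - 71)*(-1) = (-40 - 71)*(-1) = -111*(-1) = 111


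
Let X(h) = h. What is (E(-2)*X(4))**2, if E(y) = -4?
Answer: 256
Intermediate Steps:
(E(-2)*X(4))**2 = (-4*4)**2 = (-16)**2 = 256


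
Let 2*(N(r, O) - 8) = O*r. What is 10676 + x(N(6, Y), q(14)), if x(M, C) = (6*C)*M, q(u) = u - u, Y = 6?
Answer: 10676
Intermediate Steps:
q(u) = 0
N(r, O) = 8 + O*r/2 (N(r, O) = 8 + (O*r)/2 = 8 + O*r/2)
x(M, C) = 6*C*M
10676 + x(N(6, Y), q(14)) = 10676 + 6*0*(8 + (1/2)*6*6) = 10676 + 6*0*(8 + 18) = 10676 + 6*0*26 = 10676 + 0 = 10676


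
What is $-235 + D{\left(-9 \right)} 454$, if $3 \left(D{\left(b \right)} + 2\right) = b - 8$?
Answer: $- \frac{11147}{3} \approx -3715.7$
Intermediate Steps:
$D{\left(b \right)} = - \frac{14}{3} + \frac{b}{3}$ ($D{\left(b \right)} = -2 + \frac{b - 8}{3} = -2 + \frac{-8 + b}{3} = -2 + \left(- \frac{8}{3} + \frac{b}{3}\right) = - \frac{14}{3} + \frac{b}{3}$)
$-235 + D{\left(-9 \right)} 454 = -235 + \left(- \frac{14}{3} + \frac{1}{3} \left(-9\right)\right) 454 = -235 + \left(- \frac{14}{3} - 3\right) 454 = -235 - \frac{10442}{3} = - \frac{11147}{3}$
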